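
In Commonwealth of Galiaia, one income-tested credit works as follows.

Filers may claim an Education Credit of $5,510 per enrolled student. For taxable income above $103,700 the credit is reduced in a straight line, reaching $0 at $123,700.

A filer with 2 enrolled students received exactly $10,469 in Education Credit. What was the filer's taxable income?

Full credit = 2 × $5,510 = $11,020.
$10,469 is 10,469/11,020 of the full $11,020, so 551/11,020 of the $20,000 range has been used: income = $103,700 + $20,000 × 551/11,020 = $104,700.

$104,700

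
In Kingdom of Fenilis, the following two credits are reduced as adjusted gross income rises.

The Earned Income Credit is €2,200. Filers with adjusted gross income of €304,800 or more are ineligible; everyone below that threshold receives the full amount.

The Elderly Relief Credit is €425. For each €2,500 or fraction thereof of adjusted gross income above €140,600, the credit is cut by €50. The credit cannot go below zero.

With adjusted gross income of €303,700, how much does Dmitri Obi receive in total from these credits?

Earned Income Credit: €303,700 is below the €304,800 cutoff, so the full €2,200 applies.
Elderly Relief Credit: income exceeds €140,600 by €163,100 → 66 increments × €50 = €3,300 ≥ base, so the credit is €0.
Total: €2,200 + €0 = €2,200.

€2,200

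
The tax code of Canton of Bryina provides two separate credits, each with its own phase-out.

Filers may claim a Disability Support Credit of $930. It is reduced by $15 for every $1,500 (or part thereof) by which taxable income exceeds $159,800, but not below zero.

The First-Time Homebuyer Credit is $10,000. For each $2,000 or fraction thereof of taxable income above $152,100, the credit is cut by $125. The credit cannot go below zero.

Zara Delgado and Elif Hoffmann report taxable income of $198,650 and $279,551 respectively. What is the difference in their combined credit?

$5,540

Zara ($198,650): Disability Support Credit: income exceeds $159,800 by $38,850, which is 26 full-or-partial $1,500 increments; reduction = 26 × $15 = $390, leaving $540. First-Time Homebuyer Credit: income exceeds $152,100 by $46,550, which is 24 full-or-partial $2,000 increments; reduction = 24 × $125 = $3,000, leaving $7,000. total $540 + $7,000 = $7,540
Elif ($279,551): Disability Support Credit: income exceeds $159,800 by $119,751 → 80 increments × $15 = $1,200 ≥ base, so the credit is $0. First-Time Homebuyer Credit: income exceeds $152,100 by $127,451, which is 64 full-or-partial $2,000 increments; reduction = 64 × $125 = $8,000, leaving $2,000. total $0 + $2,000 = $2,000
Difference: |$7,540 − $2,000| = $5,540.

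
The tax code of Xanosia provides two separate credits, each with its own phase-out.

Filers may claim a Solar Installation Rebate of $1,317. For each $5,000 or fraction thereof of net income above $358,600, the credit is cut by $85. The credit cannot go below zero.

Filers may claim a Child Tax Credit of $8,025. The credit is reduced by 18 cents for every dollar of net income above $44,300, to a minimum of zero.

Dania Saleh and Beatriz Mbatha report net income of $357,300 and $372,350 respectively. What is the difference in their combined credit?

Dania ($357,300): Solar Installation Rebate: $357,300 is at or below the $358,600 threshold, so the full $1,317 applies. Child Tax Credit: 18% of the $313,000 excess over $44,300 is $56,340 ≥ base, so the credit is $0. total $1,317 + $0 = $1,317
Beatriz ($372,350): Solar Installation Rebate: income exceeds $358,600 by $13,750, which is 3 full-or-partial $5,000 increments; reduction = 3 × $85 = $255, leaving $1,062. Child Tax Credit: 18% of the $328,050 excess over $44,300 is $59,049 ≥ base, so the credit is $0. total $1,062 + $0 = $1,062
Difference: |$1,317 − $1,062| = $255.

$255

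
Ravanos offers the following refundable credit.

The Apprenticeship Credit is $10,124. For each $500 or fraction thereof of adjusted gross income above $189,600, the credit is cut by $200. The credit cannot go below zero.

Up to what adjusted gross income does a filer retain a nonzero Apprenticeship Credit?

After 50 increments the reduction is 50 × $200 = $10,000, leaving $124; one more increment wipes it out. Increment 50 ends at excess 50 × $500 = $25,000, so the highest qualifying income is $189,600 + $25,000 = $214,600.

$214,600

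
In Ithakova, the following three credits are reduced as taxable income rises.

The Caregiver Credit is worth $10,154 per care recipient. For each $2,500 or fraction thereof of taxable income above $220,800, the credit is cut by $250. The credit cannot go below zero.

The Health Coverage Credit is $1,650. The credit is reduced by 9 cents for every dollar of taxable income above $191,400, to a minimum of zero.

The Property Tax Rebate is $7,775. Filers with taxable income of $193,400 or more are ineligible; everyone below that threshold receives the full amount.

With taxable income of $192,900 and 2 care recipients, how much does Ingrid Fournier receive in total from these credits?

Caregiver Credit: base = 2 × $10,154 = $20,308. $192,900 is at or below the $220,800 threshold, so the full $20,308 applies.
Health Coverage Credit: 9% of the $1,500 excess over $191,400 is $135; credit = $1,650 − $135 = $1,515.
Property Tax Rebate: $192,900 is below the $193,400 cutoff, so the full $7,775 applies.
Total: $20,308 + $1,515 + $7,775 = $29,598.

$29,598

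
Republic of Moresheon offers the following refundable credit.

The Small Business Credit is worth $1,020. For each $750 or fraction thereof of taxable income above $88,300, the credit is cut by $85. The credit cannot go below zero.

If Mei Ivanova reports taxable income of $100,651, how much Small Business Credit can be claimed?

$0

Small Business Credit: income exceeds $88,300 by $12,351 → 17 increments × $85 = $1,445 ≥ base, so the credit is $0.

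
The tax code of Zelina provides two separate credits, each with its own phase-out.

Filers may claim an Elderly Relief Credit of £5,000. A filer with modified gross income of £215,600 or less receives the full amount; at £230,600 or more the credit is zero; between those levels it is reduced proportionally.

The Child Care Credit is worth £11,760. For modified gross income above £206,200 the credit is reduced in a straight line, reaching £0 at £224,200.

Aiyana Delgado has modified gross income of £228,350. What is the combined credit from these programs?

£750

Elderly Relief Credit: £228,350 is £12,750 into a £15,000 phase-out range, leaving 2,250/15,000 of the credit: £5,000 × 2,250/15,000 = £750.
Child Care Credit: £228,350 is at or above £224,200, so the credit is £0.
Total: £750 + £0 = £750.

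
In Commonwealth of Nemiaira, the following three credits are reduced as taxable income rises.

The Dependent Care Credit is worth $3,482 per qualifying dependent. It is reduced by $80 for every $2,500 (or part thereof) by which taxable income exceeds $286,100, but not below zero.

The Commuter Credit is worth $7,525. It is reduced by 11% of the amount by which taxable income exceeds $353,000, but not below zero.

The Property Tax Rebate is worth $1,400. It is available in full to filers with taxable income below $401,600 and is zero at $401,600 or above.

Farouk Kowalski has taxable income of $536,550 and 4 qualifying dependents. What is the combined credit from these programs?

$5,848

Dependent Care Credit: base = 4 × $3,482 = $13,928. income exceeds $286,100 by $250,450, which is 101 full-or-partial $2,500 increments; reduction = 101 × $80 = $8,080, leaving $5,848.
Commuter Credit: 11% of the $183,550 excess over $353,000 is $20,190.50 ≥ base, so the credit is $0.
Property Tax Rebate: $536,550 meets or exceeds the $401,600 cutoff, so the credit is $0.
Total: $5,848 + $0 + $0 = $5,848.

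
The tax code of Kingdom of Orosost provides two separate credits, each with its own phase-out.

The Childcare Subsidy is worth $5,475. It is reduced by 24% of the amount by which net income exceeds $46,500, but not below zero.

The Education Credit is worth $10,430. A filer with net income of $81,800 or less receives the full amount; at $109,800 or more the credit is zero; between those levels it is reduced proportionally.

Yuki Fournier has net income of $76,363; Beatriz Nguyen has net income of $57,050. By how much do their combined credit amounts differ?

$2,943

Yuki ($76,363): Childcare Subsidy: 24% of the $29,863 excess over $46,500 is $7,167.12 ≥ base, so the credit is $0. Education Credit: $76,363 is at or below the $81,800 threshold, so the full $10,430 applies. total $0 + $10,430 = $10,430
Beatriz ($57,050): Childcare Subsidy: 24% of the $10,550 excess over $46,500 is $2,532; credit = $5,475 − $2,532 = $2,943. Education Credit: $57,050 is at or below the $81,800 threshold, so the full $10,430 applies. total $2,943 + $10,430 = $13,373
Difference: |$10,430 − $13,373| = $2,943.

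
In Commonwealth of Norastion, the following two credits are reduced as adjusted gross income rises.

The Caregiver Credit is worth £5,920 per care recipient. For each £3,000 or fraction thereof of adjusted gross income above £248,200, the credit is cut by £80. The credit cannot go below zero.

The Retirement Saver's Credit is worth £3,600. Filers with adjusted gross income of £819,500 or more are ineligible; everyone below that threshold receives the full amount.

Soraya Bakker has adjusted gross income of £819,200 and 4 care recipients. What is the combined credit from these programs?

Caregiver Credit: base = 4 × £5,920 = £23,680. income exceeds £248,200 by £571,000, which is 191 full-or-partial £3,000 increments; reduction = 191 × £80 = £15,280, leaving £8,400.
Retirement Saver's Credit: £819,200 is below the £819,500 cutoff, so the full £3,600 applies.
Total: £8,400 + £3,600 = £12,000.

£12,000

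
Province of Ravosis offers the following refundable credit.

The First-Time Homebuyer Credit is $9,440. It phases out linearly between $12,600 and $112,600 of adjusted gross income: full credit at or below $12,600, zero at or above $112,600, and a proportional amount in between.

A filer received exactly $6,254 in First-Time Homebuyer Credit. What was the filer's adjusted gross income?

$46,350

$6,254 is 6,254/9,440 of the full $9,440, so 3,186/9,440 of the $100,000 range has been used: income = $12,600 + $100,000 × 3,186/9,440 = $46,350.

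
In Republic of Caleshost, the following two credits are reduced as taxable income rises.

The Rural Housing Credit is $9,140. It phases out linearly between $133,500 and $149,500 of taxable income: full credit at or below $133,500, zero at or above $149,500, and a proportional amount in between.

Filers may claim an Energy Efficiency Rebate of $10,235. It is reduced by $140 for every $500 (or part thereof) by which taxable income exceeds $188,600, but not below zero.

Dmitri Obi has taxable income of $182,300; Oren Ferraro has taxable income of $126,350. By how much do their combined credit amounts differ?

Dmitri ($182,300): Rural Housing Credit: $182,300 is at or above $149,500, so the credit is $0. Energy Efficiency Rebate: $182,300 is at or below the $188,600 threshold, so the full $10,235 applies. total $0 + $10,235 = $10,235
Oren ($126,350): Rural Housing Credit: $126,350 is at or below the $133,500 threshold, so the full $9,140 applies. Energy Efficiency Rebate: $126,350 is at or below the $188,600 threshold, so the full $10,235 applies. total $9,140 + $10,235 = $19,375
Difference: |$10,235 − $19,375| = $9,140.

$9,140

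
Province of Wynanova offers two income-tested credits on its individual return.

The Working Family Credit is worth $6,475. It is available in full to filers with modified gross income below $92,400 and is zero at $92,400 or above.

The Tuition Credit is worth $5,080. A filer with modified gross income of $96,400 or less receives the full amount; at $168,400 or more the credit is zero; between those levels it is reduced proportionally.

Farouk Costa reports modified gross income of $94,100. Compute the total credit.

Working Family Credit: $94,100 meets or exceeds the $92,400 cutoff, so the credit is $0.
Tuition Credit: $94,100 is at or below the $96,400 threshold, so the full $5,080 applies.
Total: $0 + $5,080 = $5,080.

$5,080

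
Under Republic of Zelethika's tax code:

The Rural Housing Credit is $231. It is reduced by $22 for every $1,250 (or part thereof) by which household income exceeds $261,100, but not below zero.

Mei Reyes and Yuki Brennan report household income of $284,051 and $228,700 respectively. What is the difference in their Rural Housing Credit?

Mei ($284,051): Rural Housing Credit: income exceeds $261,100 by $22,951 → 19 increments × $22 = $418 ≥ base, so the credit is $0.
Yuki ($228,700): Rural Housing Credit: $228,700 is at or below the $261,100 threshold, so the full $231 applies.
Difference: |$0 − $231| = $231.

$231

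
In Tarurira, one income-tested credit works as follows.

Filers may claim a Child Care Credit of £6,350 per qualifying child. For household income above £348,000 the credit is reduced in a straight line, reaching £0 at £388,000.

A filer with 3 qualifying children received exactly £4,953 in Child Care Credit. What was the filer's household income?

£377,600

Full credit = 3 × £6,350 = £19,050.
£4,953 is 4,953/19,050 of the full £19,050, so 14,097/19,050 of the £40,000 range has been used: income = £348,000 + £40,000 × 14,097/19,050 = £377,600.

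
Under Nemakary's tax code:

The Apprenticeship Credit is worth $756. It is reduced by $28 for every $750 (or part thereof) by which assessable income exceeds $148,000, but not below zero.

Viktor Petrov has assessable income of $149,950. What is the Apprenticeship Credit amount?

Apprenticeship Credit: income exceeds $148,000 by $1,950, which is 3 full-or-partial $750 increments; reduction = 3 × $28 = $84, leaving $672.

$672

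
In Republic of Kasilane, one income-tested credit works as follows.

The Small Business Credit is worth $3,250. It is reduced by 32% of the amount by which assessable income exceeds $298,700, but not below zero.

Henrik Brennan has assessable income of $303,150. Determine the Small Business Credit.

Small Business Credit: 32% of the $4,450 excess over $298,700 is $1,424; credit = $3,250 − $1,424 = $1,826.

$1,826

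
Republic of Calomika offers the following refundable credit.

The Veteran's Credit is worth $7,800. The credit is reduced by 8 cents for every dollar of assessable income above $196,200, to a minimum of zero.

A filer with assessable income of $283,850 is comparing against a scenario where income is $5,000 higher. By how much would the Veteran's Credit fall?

At $283,850 — 8% of the $87,650 excess over $196,200 is $7,012; credit = $7,800 − $7,012 = $788.
At $288,850 — 8% of the $92,650 excess over $196,200 is $7,412; credit = $7,800 − $7,412 = $388.
Lost: $788 − $388 = $400.

$400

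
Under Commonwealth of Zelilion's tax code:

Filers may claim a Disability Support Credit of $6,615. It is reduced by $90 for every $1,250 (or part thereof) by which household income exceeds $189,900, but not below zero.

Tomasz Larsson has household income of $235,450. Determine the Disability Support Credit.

$3,285

Disability Support Credit: income exceeds $189,900 by $45,550, which is 37 full-or-partial $1,250 increments; reduction = 37 × $90 = $3,330, leaving $3,285.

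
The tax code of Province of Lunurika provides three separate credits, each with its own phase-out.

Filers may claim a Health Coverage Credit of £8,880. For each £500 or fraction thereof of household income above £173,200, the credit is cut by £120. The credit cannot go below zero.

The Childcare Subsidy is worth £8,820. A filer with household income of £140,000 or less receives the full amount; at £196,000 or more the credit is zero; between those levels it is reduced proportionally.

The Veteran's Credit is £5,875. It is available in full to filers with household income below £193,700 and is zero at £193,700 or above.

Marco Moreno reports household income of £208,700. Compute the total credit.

£360

Health Coverage Credit: income exceeds £173,200 by £35,500, which is 71 full-or-partial £500 increments; reduction = 71 × £120 = £8,520, leaving £360.
Childcare Subsidy: £208,700 is at or above £196,000, so the credit is £0.
Veteran's Credit: £208,700 meets or exceeds the £193,700 cutoff, so the credit is £0.
Total: £360 + £0 + £0 = £360.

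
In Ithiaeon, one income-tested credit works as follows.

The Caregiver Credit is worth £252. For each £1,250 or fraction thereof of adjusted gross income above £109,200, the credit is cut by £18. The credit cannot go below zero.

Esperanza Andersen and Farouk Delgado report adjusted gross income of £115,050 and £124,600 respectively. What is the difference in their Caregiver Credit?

£144

Esperanza (£115,050): Caregiver Credit: income exceeds £109,200 by £5,850, which is 5 full-or-partial £1,250 increments; reduction = 5 × £18 = £90, leaving £162.
Farouk (£124,600): Caregiver Credit: income exceeds £109,200 by £15,400, which is 13 full-or-partial £1,250 increments; reduction = 13 × £18 = £234, leaving £18.
Difference: |£162 − £18| = £144.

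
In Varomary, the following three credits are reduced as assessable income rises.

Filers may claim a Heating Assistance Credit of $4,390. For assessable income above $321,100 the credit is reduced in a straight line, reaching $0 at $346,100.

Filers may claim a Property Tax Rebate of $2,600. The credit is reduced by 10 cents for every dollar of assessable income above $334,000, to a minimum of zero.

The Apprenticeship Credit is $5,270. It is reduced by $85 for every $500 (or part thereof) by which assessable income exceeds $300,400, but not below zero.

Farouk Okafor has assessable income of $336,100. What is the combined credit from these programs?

$4,146

Heating Assistance Credit: $336,100 is $15,000 into a $25,000 phase-out range, leaving 10,000/25,000 of the credit: $4,390 × 10,000/25,000 = $1,756.
Property Tax Rebate: 10% of the $2,100 excess over $334,000 is $210; credit = $2,600 − $210 = $2,390.
Apprenticeship Credit: income exceeds $300,400 by $35,700 → 72 increments × $85 = $6,120 ≥ base, so the credit is $0.
Total: $1,756 + $2,390 + $0 = $4,146.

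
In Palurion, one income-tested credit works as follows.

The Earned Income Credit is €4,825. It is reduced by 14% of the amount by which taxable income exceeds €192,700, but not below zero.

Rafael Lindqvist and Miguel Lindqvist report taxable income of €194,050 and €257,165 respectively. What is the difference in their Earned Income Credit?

€4,636

Rafael (€194,050): Earned Income Credit: 14% of the €1,350 excess over €192,700 is €189; credit = €4,825 − €189 = €4,636.
Miguel (€257,165): Earned Income Credit: 14% of the €64,465 excess over €192,700 is €9,025.10 ≥ base, so the credit is €0.
Difference: |€4,636 − €0| = €4,636.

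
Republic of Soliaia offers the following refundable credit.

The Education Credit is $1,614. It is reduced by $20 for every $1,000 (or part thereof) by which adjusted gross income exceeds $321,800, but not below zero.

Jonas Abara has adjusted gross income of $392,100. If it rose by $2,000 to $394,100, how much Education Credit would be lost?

$40

At $392,100 — income exceeds $321,800 by $70,300, which is 71 full-or-partial $1,000 increments; reduction = 71 × $20 = $1,420, leaving $194.
At $394,100 — income exceeds $321,800 by $72,300, which is 73 full-or-partial $1,000 increments; reduction = 73 × $20 = $1,460, leaving $154.
Lost: $194 − $154 = $40.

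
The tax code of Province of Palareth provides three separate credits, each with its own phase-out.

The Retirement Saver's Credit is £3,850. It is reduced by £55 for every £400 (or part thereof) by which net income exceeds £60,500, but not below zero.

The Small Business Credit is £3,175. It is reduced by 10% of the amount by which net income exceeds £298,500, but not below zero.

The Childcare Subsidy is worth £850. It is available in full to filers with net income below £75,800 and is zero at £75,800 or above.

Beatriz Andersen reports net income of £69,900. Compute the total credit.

Retirement Saver's Credit: income exceeds £60,500 by £9,400, which is 24 full-or-partial £400 increments; reduction = 24 × £55 = £1,320, leaving £2,530.
Small Business Credit: £69,900 is at or below the £298,500 threshold, so the full £3,175 applies.
Childcare Subsidy: £69,900 is below the £75,800 cutoff, so the full £850 applies.
Total: £2,530 + £3,175 + £850 = £6,555.

£6,555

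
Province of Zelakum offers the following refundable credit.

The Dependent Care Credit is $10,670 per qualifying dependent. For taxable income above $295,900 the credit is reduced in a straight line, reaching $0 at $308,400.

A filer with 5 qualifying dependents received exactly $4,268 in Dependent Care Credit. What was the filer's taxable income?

$307,400

Full credit = 5 × $10,670 = $53,350.
$4,268 is 4,268/53,350 of the full $53,350, so 49,082/53,350 of the $12,500 range has been used: income = $295,900 + $12,500 × 49,082/53,350 = $307,400.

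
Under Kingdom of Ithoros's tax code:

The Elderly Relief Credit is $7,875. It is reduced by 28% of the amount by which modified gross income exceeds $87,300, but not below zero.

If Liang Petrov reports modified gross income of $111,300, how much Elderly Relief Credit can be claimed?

Elderly Relief Credit: 28% of the $24,000 excess over $87,300 is $6,720; credit = $7,875 − $6,720 = $1,155.

$1,155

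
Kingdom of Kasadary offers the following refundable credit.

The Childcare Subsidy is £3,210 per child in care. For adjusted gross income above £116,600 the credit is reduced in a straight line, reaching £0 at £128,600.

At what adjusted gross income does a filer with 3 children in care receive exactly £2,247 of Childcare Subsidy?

£125,800

Full credit = 3 × £3,210 = £9,630.
£2,247 is 2,247/9,630 of the full £9,630, so 7,383/9,630 of the £12,000 range has been used: income = £116,600 + £12,000 × 7,383/9,630 = £125,800.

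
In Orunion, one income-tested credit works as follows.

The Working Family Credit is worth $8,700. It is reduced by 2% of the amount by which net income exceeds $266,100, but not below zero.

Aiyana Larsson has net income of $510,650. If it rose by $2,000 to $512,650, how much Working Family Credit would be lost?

At $510,650 — 2% of the $244,550 excess over $266,100 is $4,891; credit = $8,700 − $4,891 = $3,809.
At $512,650 — 2% of the $246,550 excess over $266,100 is $4,931; credit = $8,700 − $4,931 = $3,769.
Lost: $3,809 − $3,769 = $40.

$40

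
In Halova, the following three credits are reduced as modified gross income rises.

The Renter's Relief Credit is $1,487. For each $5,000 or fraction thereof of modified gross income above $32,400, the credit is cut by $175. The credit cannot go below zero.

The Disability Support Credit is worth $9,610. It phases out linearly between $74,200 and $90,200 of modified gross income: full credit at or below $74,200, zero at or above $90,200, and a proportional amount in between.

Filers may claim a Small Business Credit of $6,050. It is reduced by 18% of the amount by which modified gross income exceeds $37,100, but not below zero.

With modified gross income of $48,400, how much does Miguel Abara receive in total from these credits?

$14,413

Renter's Relief Credit: income exceeds $32,400 by $16,000, which is 4 full-or-partial $5,000 increments; reduction = 4 × $175 = $700, leaving $787.
Disability Support Credit: $48,400 is at or below the $74,200 threshold, so the full $9,610 applies.
Small Business Credit: 18% of the $11,300 excess over $37,100 is $2,034; credit = $6,050 − $2,034 = $4,016.
Total: $787 + $9,610 + $4,016 = $14,413.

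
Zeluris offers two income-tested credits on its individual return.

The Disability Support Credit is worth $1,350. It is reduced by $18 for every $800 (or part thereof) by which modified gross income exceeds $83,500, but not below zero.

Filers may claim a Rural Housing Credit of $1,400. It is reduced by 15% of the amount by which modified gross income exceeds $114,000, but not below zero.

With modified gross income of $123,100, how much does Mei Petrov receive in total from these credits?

Disability Support Credit: income exceeds $83,500 by $39,600, which is 50 full-or-partial $800 increments; reduction = 50 × $18 = $900, leaving $450.
Rural Housing Credit: 15% of the $9,100 excess over $114,000 is $1,365; credit = $1,400 − $1,365 = $35.
Total: $450 + $35 = $485.

$485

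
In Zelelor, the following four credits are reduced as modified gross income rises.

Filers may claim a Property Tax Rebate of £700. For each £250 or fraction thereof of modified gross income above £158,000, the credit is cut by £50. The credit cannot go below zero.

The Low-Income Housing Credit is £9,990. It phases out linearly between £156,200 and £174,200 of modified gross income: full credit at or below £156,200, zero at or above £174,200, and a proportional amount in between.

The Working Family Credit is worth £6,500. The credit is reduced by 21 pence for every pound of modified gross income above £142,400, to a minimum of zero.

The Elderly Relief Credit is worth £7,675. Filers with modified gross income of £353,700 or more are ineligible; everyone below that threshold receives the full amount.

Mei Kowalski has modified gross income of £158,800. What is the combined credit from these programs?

£19,778

Property Tax Rebate: income exceeds £158,000 by £800, which is 4 full-or-partial £250 increments; reduction = 4 × £50 = £200, leaving £500.
Low-Income Housing Credit: £158,800 is £2,600 into a £18,000 phase-out range, leaving 15,400/18,000 of the credit: £9,990 × 15,400/18,000 = £8,547.
Working Family Credit: 21% of the £16,400 excess over £142,400 is £3,444; credit = £6,500 − £3,444 = £3,056.
Elderly Relief Credit: £158,800 is below the £353,700 cutoff, so the full £7,675 applies.
Total: £500 + £8,547 + £3,056 + £7,675 = £19,778.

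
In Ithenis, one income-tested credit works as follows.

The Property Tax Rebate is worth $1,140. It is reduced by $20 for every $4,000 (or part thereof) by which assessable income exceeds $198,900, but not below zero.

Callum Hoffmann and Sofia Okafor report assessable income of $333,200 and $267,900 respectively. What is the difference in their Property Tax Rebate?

Callum ($333,200): Property Tax Rebate: income exceeds $198,900 by $134,300, which is 34 full-or-partial $4,000 increments; reduction = 34 × $20 = $680, leaving $460.
Sofia ($267,900): Property Tax Rebate: income exceeds $198,900 by $69,000, which is 18 full-or-partial $4,000 increments; reduction = 18 × $20 = $360, leaving $780.
Difference: |$460 − $780| = $320.

$320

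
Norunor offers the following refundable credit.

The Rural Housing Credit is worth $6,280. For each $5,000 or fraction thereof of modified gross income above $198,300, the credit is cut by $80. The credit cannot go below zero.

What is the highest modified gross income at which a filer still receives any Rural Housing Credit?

After 78 increments the reduction is 78 × $80 = $6,240, leaving $40; one more increment wipes it out. Increment 78 ends at excess 78 × $5,000 = $390,000, so the highest qualifying income is $198,300 + $390,000 = $588,300.

$588,300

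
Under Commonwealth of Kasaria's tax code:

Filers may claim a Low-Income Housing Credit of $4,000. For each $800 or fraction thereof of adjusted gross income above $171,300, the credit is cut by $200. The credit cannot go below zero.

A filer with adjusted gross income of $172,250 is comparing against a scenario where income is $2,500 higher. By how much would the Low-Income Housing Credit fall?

$600

At $172,250 — income exceeds $171,300 by $950, which is 2 full-or-partial $800 increments; reduction = 2 × $200 = $400, leaving $3,600.
At $174,750 — income exceeds $171,300 by $3,450, which is 5 full-or-partial $800 increments; reduction = 5 × $200 = $1,000, leaving $3,000.
Lost: $3,600 − $3,000 = $600.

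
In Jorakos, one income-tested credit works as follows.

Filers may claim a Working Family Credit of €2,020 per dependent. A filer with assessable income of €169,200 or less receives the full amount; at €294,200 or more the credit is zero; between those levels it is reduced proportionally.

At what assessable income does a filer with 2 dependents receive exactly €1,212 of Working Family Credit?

€256,700

Full credit = 2 × €2,020 = €4,040.
€1,212 is 1,212/4,040 of the full €4,040, so 2,828/4,040 of the €125,000 range has been used: income = €169,200 + €125,000 × 2,828/4,040 = €256,700.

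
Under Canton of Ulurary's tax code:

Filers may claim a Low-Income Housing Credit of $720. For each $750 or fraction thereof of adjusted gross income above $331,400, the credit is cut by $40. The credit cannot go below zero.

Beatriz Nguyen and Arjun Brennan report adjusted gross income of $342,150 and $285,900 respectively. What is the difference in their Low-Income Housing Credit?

Beatriz ($342,150): Low-Income Housing Credit: income exceeds $331,400 by $10,750, which is 15 full-or-partial $750 increments; reduction = 15 × $40 = $600, leaving $120.
Arjun ($285,900): Low-Income Housing Credit: $285,900 is at or below the $331,400 threshold, so the full $720 applies.
Difference: |$120 − $720| = $600.

$600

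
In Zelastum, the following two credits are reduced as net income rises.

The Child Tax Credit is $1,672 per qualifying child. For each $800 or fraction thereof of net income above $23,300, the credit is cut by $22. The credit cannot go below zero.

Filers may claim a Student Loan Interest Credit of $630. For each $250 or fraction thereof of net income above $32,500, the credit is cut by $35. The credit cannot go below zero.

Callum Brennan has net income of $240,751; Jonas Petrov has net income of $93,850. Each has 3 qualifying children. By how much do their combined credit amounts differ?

Callum ($240,751): Child Tax Credit: base = 3 × $1,672 = $5,016. income exceeds $23,300 by $217,451 → 272 increments × $22 = $5,984 ≥ base, so the credit is $0. Student Loan Interest Credit: income exceeds $32,500 by $208,251 → 834 increments × $35 = $29,190 ≥ base, so the credit is $0. total $0 + $0 = $0
Jonas ($93,850): Child Tax Credit: base = 3 × $1,672 = $5,016. income exceeds $23,300 by $70,550, which is 89 full-or-partial $800 increments; reduction = 89 × $22 = $1,958, leaving $3,058. Student Loan Interest Credit: income exceeds $32,500 by $61,350 → 246 increments × $35 = $8,610 ≥ base, so the credit is $0. total $3,058 + $0 = $3,058
Difference: |$0 − $3,058| = $3,058.

$3,058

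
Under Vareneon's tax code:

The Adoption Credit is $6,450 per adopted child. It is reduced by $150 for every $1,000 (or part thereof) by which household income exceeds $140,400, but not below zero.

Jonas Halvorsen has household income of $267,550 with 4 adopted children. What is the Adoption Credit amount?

$6,600

Adoption Credit: base = 4 × $6,450 = $25,800. income exceeds $140,400 by $127,150, which is 128 full-or-partial $1,000 increments; reduction = 128 × $150 = $19,200, leaving $6,600.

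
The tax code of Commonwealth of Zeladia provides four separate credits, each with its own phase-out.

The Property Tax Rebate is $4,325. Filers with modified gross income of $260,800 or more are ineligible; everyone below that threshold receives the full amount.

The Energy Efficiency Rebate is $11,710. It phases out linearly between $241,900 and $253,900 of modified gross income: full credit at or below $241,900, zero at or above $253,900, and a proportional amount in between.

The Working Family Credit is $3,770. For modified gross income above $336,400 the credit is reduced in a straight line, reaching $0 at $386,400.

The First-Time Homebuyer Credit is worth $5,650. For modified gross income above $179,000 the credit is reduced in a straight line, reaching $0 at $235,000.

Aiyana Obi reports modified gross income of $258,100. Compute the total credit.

Property Tax Rebate: $258,100 is below the $260,800 cutoff, so the full $4,325 applies.
Energy Efficiency Rebate: $258,100 is at or above $253,900, so the credit is $0.
Working Family Credit: $258,100 is at or below the $336,400 threshold, so the full $3,770 applies.
First-Time Homebuyer Credit: $258,100 is at or above $235,000, so the credit is $0.
Total: $4,325 + $0 + $3,770 + $0 = $8,095.

$8,095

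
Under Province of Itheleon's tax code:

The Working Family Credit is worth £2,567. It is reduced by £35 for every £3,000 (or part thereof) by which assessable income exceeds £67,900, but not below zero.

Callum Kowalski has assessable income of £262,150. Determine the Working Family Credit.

Working Family Credit: income exceeds £67,900 by £194,250, which is 65 full-or-partial £3,000 increments; reduction = 65 × £35 = £2,275, leaving £292.

£292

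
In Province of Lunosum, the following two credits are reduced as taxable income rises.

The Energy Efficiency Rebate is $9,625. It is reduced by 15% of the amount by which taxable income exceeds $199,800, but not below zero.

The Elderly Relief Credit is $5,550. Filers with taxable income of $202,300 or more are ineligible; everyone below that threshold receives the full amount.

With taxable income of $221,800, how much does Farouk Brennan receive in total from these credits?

Energy Efficiency Rebate: 15% of the $22,000 excess over $199,800 is $3,300; credit = $9,625 − $3,300 = $6,325.
Elderly Relief Credit: $221,800 meets or exceeds the $202,300 cutoff, so the credit is $0.
Total: $6,325 + $0 = $6,325.

$6,325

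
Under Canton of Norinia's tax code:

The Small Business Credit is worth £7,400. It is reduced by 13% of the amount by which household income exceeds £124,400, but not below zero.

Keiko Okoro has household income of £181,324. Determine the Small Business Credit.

£0

Small Business Credit: 13% of the £56,924 excess over £124,400 is £7,400.12 ≥ base, so the credit is £0.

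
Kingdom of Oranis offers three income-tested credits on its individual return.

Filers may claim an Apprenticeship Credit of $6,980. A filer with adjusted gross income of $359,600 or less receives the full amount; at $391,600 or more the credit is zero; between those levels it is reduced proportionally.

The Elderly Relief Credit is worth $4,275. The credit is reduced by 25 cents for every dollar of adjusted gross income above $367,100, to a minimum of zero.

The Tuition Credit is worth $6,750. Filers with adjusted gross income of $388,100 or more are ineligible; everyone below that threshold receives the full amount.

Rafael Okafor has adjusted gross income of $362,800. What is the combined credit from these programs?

Apprenticeship Credit: $362,800 is $3,200 into a $32,000 phase-out range, leaving 28,800/32,000 of the credit: $6,980 × 28,800/32,000 = $6,282.
Elderly Relief Credit: $362,800 is at or below the $367,100 threshold, so the full $4,275 applies.
Tuition Credit: $362,800 is below the $388,100 cutoff, so the full $6,750 applies.
Total: $6,282 + $4,275 + $6,750 = $17,307.

$17,307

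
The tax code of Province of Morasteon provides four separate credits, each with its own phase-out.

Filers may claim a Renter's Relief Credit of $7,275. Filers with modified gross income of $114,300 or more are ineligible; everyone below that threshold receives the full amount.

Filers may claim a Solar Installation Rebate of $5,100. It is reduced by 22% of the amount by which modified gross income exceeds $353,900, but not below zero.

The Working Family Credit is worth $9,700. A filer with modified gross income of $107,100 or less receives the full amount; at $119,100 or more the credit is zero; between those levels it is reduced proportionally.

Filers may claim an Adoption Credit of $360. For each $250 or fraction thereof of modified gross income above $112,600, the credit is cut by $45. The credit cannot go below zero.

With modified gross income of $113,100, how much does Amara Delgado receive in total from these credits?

Renter's Relief Credit: $113,100 is below the $114,300 cutoff, so the full $7,275 applies.
Solar Installation Rebate: $113,100 is at or below the $353,900 threshold, so the full $5,100 applies.
Working Family Credit: $113,100 is $6,000 into a $12,000 phase-out range, leaving 6,000/12,000 of the credit: $9,700 × 6,000/12,000 = $4,850.
Adoption Credit: income exceeds $112,600 by $500, which is 2 full-or-partial $250 increments; reduction = 2 × $45 = $90, leaving $270.
Total: $7,275 + $5,100 + $4,850 + $270 = $17,495.

$17,495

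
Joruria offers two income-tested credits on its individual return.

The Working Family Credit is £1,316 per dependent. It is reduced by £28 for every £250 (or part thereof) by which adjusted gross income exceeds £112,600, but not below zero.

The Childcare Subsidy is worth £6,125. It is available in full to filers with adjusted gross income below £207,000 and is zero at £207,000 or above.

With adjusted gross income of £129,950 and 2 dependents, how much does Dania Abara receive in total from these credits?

Working Family Credit: base = 2 × £1,316 = £2,632. income exceeds £112,600 by £17,350, which is 70 full-or-partial £250 increments; reduction = 70 × £28 = £1,960, leaving £672.
Childcare Subsidy: £129,950 is below the £207,000 cutoff, so the full £6,125 applies.
Total: £672 + £6,125 = £6,797.

£6,797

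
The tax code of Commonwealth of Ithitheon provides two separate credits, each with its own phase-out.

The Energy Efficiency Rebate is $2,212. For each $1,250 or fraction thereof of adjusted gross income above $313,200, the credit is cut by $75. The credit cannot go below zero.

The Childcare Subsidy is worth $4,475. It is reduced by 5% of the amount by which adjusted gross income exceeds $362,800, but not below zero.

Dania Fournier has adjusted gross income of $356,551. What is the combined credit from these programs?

Energy Efficiency Rebate: income exceeds $313,200 by $43,351 → 35 increments × $75 = $2,625 ≥ base, so the credit is $0.
Childcare Subsidy: $356,551 is at or below the $362,800 threshold, so the full $4,475 applies.
Total: $0 + $4,475 = $4,475.

$4,475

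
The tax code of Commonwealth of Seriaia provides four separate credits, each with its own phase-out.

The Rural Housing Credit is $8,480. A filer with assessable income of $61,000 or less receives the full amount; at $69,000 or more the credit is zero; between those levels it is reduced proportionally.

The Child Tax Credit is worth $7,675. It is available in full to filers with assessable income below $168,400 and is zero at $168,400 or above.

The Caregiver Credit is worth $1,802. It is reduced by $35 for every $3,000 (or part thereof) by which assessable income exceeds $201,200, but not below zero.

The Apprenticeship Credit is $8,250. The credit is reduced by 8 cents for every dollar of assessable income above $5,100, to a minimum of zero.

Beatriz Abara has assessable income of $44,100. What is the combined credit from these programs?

Rural Housing Credit: $44,100 is at or below the $61,000 threshold, so the full $8,480 applies.
Child Tax Credit: $44,100 is below the $168,400 cutoff, so the full $7,675 applies.
Caregiver Credit: $44,100 is at or below the $201,200 threshold, so the full $1,802 applies.
Apprenticeship Credit: 8% of the $39,000 excess over $5,100 is $3,120; credit = $8,250 − $3,120 = $5,130.
Total: $8,480 + $7,675 + $1,802 + $5,130 = $23,087.

$23,087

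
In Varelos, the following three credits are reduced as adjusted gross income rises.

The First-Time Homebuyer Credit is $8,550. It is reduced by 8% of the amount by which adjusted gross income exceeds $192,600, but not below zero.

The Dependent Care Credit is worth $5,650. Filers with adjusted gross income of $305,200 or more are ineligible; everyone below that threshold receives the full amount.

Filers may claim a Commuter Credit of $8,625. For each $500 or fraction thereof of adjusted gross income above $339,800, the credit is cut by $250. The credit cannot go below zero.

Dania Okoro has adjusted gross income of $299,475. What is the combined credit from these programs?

$14,275

First-Time Homebuyer Credit: 8% of the $106,875 excess over $192,600 is $8,550 ≥ base, so the credit is $0.
Dependent Care Credit: $299,475 is below the $305,200 cutoff, so the full $5,650 applies.
Commuter Credit: $299,475 is at or below the $339,800 threshold, so the full $8,625 applies.
Total: $0 + $5,650 + $8,625 = $14,275.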